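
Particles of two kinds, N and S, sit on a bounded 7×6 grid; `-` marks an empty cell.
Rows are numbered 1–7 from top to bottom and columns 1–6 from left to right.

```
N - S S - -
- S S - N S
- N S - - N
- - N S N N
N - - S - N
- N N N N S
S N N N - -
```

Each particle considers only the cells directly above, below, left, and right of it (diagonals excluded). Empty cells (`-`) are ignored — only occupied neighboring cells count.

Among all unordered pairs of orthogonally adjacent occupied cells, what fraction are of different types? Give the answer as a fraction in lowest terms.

11/27

Scan each occupied cell's neighbors to the right and below so each pair is counted once.
Row 1: S(1,3)–S(1,4)= S(1,3)–S(2,3)=  → 0/2 unlike.
Row 2: S(2,2)–S(2,3)= S(2,2)–N(3,2)≠ S(2,3)–S(3,3)= N(2,5)–S(2,6)≠ S(2,6)–N(3,6)≠  → 3/5 unlike.
Row 3: N(3,2)–S(3,3)≠ S(3,3)–N(4,3)≠ N(3,6)–N(4,6)=  → 2/3 unlike.
Row 4: N(4,3)–S(4,4)≠ S(4,4)–N(4,5)≠ S(4,4)–S(5,4)= N(4,5)–N(4,6)= N(4,6)–N(5,6)=  → 2/5 unlike.
Row 5: S(5,4)–N(6,4)≠ N(5,6)–S(6,6)≠  → 2/2 unlike.
Row 6: N(6,2)–N(6,3)= N(6,2)–N(7,2)= N(6,3)–N(6,4)= N(6,3)–N(7,3)= N(6,4)–N(6,5)= N(6,4)–N(7,4)= N(6,5)–S(6,6)≠  → 1/7 unlike.
Row 7: S(7,1)–N(7,2)≠ N(7,2)–N(7,3)= N(7,3)–N(7,4)=  → 1/3 unlike.
Total adjacent occupied pairs: 27; unlike-type pairs: 11.
11/27 is already in lowest terms.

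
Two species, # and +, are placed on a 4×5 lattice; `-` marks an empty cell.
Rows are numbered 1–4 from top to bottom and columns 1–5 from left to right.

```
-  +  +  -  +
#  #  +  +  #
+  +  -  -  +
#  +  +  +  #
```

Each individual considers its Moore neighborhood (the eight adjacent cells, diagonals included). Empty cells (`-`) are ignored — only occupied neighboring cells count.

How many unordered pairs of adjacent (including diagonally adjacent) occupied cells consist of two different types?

Scan each occupied cell's neighbors to the right and below (and the two forward diagonals) so each pair is counted once.
Row 1: +(1,2)–+(1,3)= +(1,2)–#(2,2)≠ +(1,2)–+(2,3)= +(1,2)–#(2,1)≠ +(1,3)–+(2,3)= +(1,3)–+(2,4)= +(1,3)–#(2,2)≠ +(1,5)–#(2,5)≠ +(1,5)–+(2,4)=  → 4/9 unlike.
Row 2: #(2,1)–#(2,2)= #(2,1)–+(3,1)≠ #(2,1)–+(3,2)≠ #(2,2)–+(2,3)≠ #(2,2)–+(3,2)≠ #(2,2)–+(3,1)≠ +(2,3)–+(2,4)= +(2,3)–+(3,2)= +(2,4)–#(2,5)≠ +(2,4)–+(3,5)= #(2,5)–+(3,5)≠  → 7/11 unlike.
Row 3: +(3,1)–+(3,2)= +(3,1)–#(4,1)≠ +(3,1)–+(4,2)= +(3,2)–+(4,2)= +(3,2)–+(4,3)= +(3,2)–#(4,1)≠ +(3,5)–#(4,5)≠ +(3,5)–+(4,4)=  → 3/8 unlike.
Row 4: #(4,1)–+(4,2)≠ +(4,2)–+(4,3)= +(4,3)–+(4,4)= +(4,4)–#(4,5)≠  → 2/4 unlike.
Total adjacent occupied pairs: 32; unlike-type pairs: 16.

16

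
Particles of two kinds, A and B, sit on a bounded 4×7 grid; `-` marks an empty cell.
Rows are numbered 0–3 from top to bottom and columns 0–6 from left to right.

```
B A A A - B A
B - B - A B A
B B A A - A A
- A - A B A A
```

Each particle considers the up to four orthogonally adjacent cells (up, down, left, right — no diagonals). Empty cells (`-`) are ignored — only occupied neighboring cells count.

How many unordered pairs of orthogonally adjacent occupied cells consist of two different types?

Scan each occupied cell's neighbors to the right and below so each pair is counted once.
Row 0: B(0,0)–A(0,1)≠ B(0,0)–B(1,0)= A(0,1)–A(0,2)= A(0,2)–A(0,3)= A(0,2)–B(1,2)≠ B(0,5)–A(0,6)≠ B(0,5)–B(1,5)= A(0,6)–A(1,6)=  → 3/8 unlike.
Row 1: B(1,0)–B(2,0)= B(1,2)–A(2,2)≠ A(1,4)–B(1,5)≠ B(1,5)–A(1,6)≠ B(1,5)–A(2,5)≠ A(1,6)–A(2,6)=  → 4/6 unlike.
Row 2: B(2,0)–B(2,1)= B(2,1)–A(2,2)≠ B(2,1)–A(3,1)≠ A(2,2)–A(2,3)= A(2,3)–A(3,3)= A(2,5)–A(2,6)= A(2,5)–A(3,5)= A(2,6)–A(3,6)=  → 2/8 unlike.
Row 3: A(3,3)–B(3,4)≠ B(3,4)–A(3,5)≠ A(3,5)–A(3,6)=  → 2/3 unlike.
Total adjacent occupied pairs: 25; unlike-type pairs: 11.

11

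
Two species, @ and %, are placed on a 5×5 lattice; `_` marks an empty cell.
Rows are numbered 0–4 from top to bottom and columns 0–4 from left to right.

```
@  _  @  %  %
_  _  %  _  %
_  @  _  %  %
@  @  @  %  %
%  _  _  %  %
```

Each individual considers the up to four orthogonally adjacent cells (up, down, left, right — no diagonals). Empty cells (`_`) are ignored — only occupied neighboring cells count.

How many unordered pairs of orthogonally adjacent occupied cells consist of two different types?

4

Scan each occupied cell's neighbors to the right and below so each pair is counted once.
Row 0: @(0,2)–%(0,3)≠ @(0,2)–%(1,2)≠ %(0,3)–%(0,4)= %(0,4)–%(1,4)=  → 2/4 unlike.
Row 1: %(1,4)–%(2,4)=  → 0/1 unlike.
Row 2: @(2,1)–@(3,1)= %(2,3)–%(2,4)= %(2,3)–%(3,3)= %(2,4)–%(3,4)=  → 0/4 unlike.
Row 3: @(3,0)–@(3,1)= @(3,0)–%(4,0)≠ @(3,1)–@(3,2)= @(3,2)–%(3,3)≠ %(3,3)–%(3,4)= %(3,3)–%(4,3)= %(3,4)–%(4,4)=  → 2/7 unlike.
Row 4: %(4,3)–%(4,4)=  → 0/1 unlike.
Total adjacent occupied pairs: 17; unlike-type pairs: 4.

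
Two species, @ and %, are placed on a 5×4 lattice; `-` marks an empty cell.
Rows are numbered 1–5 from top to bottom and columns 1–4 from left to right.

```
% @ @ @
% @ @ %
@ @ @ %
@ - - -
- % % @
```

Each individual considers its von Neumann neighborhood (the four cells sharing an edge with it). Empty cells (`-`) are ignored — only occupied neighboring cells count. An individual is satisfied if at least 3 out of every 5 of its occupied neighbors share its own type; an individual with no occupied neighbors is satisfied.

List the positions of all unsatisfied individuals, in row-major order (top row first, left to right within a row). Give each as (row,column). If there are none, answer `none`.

Row 1: (1,1)% 1/2 unhappy · (1,2)@ 2/3 ok · (1,3)@ 3/3 ok · (1,4)@ 1/2 unhappy
Row 2: (2,1)% 1/3 unhappy · (2,2)@ 3/4 ok · (2,3)@ 3/4 ok · (2,4)% 1/3 unhappy
Row 3: (3,1)@ 2/3 ok · (3,2)@ 3/3 ok · (3,3)@ 2/3 ok · (3,4)% 1/2 unhappy
Row 4: (4,1)@ 1/1 ok
Row 5: (5,2)% 1/1 ok · (5,3)% 1/2 unhappy · (5,4)@ 0/1 unhappy

(1,1), (1,4), (2,1), (2,4), (3,4), (5,3), (5,4)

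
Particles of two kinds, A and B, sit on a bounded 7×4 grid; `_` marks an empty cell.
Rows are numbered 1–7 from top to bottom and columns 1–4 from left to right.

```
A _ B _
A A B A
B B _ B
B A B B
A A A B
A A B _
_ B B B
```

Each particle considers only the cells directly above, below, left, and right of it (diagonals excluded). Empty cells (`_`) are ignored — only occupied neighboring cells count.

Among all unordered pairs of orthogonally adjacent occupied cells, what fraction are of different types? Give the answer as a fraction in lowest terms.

14/31

Scan each occupied cell's neighbors to the right and below so each pair is counted once.
Row 1: A(1,1)–A(2,1)= B(1,3)–B(2,3)=  → 0/2 unlike.
Row 2: A(2,1)–A(2,2)= A(2,1)–B(3,1)≠ A(2,2)–B(2,3)≠ A(2,2)–B(3,2)≠ B(2,3)–A(2,4)≠ A(2,4)–B(3,4)≠  → 5/6 unlike.
Row 3: B(3,1)–B(3,2)= B(3,1)–B(4,1)= B(3,2)–A(4,2)≠ B(3,4)–B(4,4)=  → 1/4 unlike.
Row 4: B(4,1)–A(4,2)≠ B(4,1)–A(5,1)≠ A(4,2)–B(4,3)≠ A(4,2)–A(5,2)= B(4,3)–B(4,4)= B(4,3)–A(5,3)≠ B(4,4)–B(5,4)=  → 4/7 unlike.
Row 5: A(5,1)–A(5,2)= A(5,1)–A(6,1)= A(5,2)–A(5,3)= A(5,2)–A(6,2)= A(5,3)–B(5,4)≠ A(5,3)–B(6,3)≠  → 2/6 unlike.
Row 6: A(6,1)–A(6,2)= A(6,2)–B(6,3)≠ A(6,2)–B(7,2)≠ B(6,3)–B(7,3)=  → 2/4 unlike.
Row 7: B(7,2)–B(7,3)= B(7,3)–B(7,4)=  → 0/2 unlike.
Total adjacent occupied pairs: 31; unlike-type pairs: 14.
14/31 is already in lowest terms.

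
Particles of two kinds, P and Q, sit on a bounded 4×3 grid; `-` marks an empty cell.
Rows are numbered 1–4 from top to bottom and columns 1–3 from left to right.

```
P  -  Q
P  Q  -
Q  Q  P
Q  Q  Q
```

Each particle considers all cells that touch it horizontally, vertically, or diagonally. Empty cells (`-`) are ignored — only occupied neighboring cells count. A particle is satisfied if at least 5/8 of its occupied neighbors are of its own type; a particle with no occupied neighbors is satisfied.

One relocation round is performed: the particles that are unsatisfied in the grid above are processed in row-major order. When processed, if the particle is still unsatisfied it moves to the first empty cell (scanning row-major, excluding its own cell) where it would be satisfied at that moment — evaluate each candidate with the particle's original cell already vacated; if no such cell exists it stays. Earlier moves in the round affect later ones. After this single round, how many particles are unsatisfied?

2

Initially unsatisfied (in order): (1,1), (2,1), (2,2), (3,3).
  (1,1): no empty cell satisfies it; stays.
  (2,1): no empty cell satisfies it; stays.
  (2,2) → (2,3).
  (3,3): no empty cell satisfies it; stays.
Resulting grid:
P - Q
P - Q
Q Q P
Q Q Q
Unsatisfied now: (2,1), (3,3).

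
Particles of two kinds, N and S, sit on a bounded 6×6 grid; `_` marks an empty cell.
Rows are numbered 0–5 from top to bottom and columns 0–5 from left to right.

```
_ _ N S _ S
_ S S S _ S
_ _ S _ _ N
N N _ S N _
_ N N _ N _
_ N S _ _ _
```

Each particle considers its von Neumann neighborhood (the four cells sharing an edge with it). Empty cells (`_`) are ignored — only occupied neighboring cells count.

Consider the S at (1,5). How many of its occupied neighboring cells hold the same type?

Occupied neighbors of (1,5): (0,5)=S, (2,5)=N.
Same type (S): 1 of 2.

1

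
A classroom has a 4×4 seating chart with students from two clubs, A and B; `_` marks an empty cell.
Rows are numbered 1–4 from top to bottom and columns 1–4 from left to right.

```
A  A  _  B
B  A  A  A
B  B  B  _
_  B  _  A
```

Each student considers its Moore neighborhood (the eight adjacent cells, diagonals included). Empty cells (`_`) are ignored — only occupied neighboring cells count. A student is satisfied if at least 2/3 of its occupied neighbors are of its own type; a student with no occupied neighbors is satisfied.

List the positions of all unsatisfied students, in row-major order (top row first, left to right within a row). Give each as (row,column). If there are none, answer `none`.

Row 1: (1,1)A 2/3 satisfied · (1,2)A 3/4 satisfied · (1,4)B 0/2 not
Row 2: (2,1)B 2/5 not · (2,2)A 3/7 not · (2,3)A 3/6 not · (2,4)A 1/3 not
Row 3: (3,1)B 3/4 satisfied · (3,2)B 4/6 satisfied · (3,3)B 2/6 not
Row 4: (4,2)B 3/3 satisfied · (4,4)A 0/1 not

(1,4), (2,1), (2,2), (2,3), (2,4), (3,3), (4,4)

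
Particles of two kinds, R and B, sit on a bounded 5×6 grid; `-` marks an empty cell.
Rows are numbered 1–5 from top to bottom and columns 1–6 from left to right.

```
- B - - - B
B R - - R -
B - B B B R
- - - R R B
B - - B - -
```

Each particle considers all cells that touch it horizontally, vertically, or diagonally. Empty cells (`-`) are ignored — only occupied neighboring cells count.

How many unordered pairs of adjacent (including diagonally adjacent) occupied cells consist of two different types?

Scan each occupied cell's neighbors to the right and below (and the two forward diagonals) so each pair is counted once.
Row 1: B(1,2)–R(2,2)≠ B(1,2)–B(2,1)= B(1,6)–R(2,5)≠  → 2/3 unlike.
Row 2: B(2,1)–R(2,2)≠ B(2,1)–B(3,1)= R(2,2)–B(3,3)≠ R(2,2)–B(3,1)≠ R(2,5)–B(3,5)≠ R(2,5)–R(3,6)= R(2,5)–B(3,4)≠  → 5/7 unlike.
Row 3: B(3,3)–B(3,4)= B(3,3)–R(4,4)≠ B(3,4)–B(3,5)= B(3,4)–R(4,4)≠ B(3,4)–R(4,5)≠ B(3,5)–R(3,6)≠ B(3,5)–R(4,5)≠ B(3,5)–B(4,6)= B(3,5)–R(4,4)≠ R(3,6)–B(4,6)≠ R(3,6)–R(4,5)=  → 7/11 unlike.
Row 4: R(4,4)–R(4,5)= R(4,4)–B(5,4)≠ R(4,5)–B(4,6)≠ R(4,5)–B(5,4)≠  → 3/4 unlike.
Total adjacent occupied pairs: 25; unlike-type pairs: 17.

17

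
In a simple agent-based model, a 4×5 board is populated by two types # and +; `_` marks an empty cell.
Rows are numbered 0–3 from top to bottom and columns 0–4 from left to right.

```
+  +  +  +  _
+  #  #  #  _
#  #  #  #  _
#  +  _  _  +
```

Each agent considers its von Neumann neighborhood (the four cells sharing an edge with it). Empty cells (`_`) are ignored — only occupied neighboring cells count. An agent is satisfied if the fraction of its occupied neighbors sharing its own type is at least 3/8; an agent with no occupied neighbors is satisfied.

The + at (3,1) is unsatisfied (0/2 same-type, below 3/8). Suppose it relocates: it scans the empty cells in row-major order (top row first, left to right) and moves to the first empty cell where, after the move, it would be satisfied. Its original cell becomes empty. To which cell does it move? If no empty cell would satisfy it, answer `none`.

Vacating (3,1). Empty cells in order:
  (0,4): 1/1 same-type → satisfied — stop here.

(0,4)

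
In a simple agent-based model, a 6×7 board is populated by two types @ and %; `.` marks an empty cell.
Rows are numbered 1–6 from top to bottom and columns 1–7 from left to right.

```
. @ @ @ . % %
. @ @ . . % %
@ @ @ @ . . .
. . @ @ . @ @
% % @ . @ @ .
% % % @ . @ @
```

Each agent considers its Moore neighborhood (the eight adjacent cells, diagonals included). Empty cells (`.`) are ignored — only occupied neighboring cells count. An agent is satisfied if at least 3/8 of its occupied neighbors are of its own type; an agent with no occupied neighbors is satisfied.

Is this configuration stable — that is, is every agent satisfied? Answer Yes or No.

Yes

Row 1: (1,2)@ 3/3 ok · (1,3)@ 4/4 ok · (1,4)@ 2/2 ok · (1,6)% 3/3 ok · (1,7)% 3/3 ok
Row 2: (2,2)@ 6/6 ok · (2,3)@ 7/7 ok · (2,6)% 3/3 ok · (2,7)% 3/3 ok
Row 3: (3,1)@ 2/2 ok · (3,2)@ 5/5 ok · (3,3)@ 6/6 ok · (3,4)@ 4/4 ok
Row 4: (4,3)@ 5/6 ok · (4,4)@ 5/5 ok · (4,6)@ 3/3 ok · (4,7)@ 2/2 ok
Row 5: (5,1)% 3/3 ok · (5,2)% 4/6 ok · (5,3)@ 3/6 ok · (5,5)@ 5/5 ok · (5,6)@ 5/5 ok
Row 6: (6,1)% 3/3 ok · (6,2)% 4/5 ok · (6,3)% 2/4 ok · (6,4)@ 2/3 ok · (6,6)@ 3/3 ok · (6,7)@ 2/2 ok
All meet the threshold, so the configuration is stable.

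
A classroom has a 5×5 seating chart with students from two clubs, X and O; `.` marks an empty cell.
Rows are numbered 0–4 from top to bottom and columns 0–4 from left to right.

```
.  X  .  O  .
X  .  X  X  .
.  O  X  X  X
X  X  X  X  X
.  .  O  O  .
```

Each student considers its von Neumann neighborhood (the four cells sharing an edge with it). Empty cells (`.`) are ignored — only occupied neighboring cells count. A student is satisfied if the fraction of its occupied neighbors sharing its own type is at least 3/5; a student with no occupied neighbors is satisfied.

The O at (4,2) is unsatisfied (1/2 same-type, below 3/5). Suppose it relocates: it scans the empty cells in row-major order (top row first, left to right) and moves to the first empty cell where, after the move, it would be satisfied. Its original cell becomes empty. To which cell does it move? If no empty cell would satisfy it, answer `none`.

Vacating (4,2). Empty cells in order:
  (0,0): 0/2 same-type → still unsatisfied.
  (0,2): 1/3 same-type → still unsatisfied.
  (0,4): 1/1 same-type → satisfied — stop here.

(0,4)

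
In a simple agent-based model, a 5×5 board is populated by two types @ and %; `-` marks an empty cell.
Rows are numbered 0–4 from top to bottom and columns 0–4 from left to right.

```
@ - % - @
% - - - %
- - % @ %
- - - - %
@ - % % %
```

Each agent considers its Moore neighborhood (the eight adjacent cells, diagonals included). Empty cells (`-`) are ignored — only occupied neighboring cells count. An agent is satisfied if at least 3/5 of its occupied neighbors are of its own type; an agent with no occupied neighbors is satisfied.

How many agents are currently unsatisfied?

6

(0,0)@ 0/1 unhappy
(0,2)% 0/0 ok
(0,4)@ 0/1 unhappy
(1,0)% 0/1 unhappy
(1,4)% 1/3 unhappy
(2,2)% 0/1 unhappy
(2,3)@ 0/4 unhappy
(2,4)% 2/3 ok
(3,4)% 3/4 ok
(4,0)@ 0/0 ok
(4,2)% 1/1 ok
(4,3)% 3/3 ok
(4,4)% 2/2 ok
Unsatisfied: (0,0), (0,4), (1,0), (1,4), (2,2), (2,3) — 6 in total.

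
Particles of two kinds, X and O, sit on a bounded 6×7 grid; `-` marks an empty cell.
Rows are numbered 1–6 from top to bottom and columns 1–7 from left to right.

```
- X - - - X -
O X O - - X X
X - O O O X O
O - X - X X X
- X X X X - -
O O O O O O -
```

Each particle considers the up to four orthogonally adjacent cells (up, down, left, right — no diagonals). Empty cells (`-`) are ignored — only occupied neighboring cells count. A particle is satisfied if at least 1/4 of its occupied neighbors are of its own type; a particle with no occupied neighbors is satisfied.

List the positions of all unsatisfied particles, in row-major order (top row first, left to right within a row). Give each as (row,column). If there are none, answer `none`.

Row 1: (1,2)X 1/1 satisfied · (1,6)X 1/1 satisfied
Row 2: (2,1)O 0/2 not · (2,2)X 1/3 satisfied · (2,3)O 1/2 satisfied · (2,6)X 3/3 satisfied · (2,7)X 1/2 satisfied
Row 3: (3,1)X 0/2 not · (3,3)O 2/3 satisfied · (3,4)O 2/2 satisfied · (3,5)O 1/3 satisfied · (3,6)X 2/4 satisfied · (3,7)O 0/3 not
Row 4: (4,1)O 0/1 not · (4,3)X 1/2 satisfied · (4,5)X 2/3 satisfied · (4,6)X 3/3 satisfied · (4,7)X 1/2 satisfied
Row 5: (5,2)X 1/2 satisfied · (5,3)X 3/4 satisfied · (5,4)X 2/3 satisfied · (5,5)X 2/3 satisfied
Row 6: (6,1)O 1/1 satisfied · (6,2)O 2/3 satisfied · (6,3)O 2/3 satisfied · (6,4)O 2/3 satisfied · (6,5)O 2/3 satisfied · (6,6)O 1/1 satisfied

(2,1), (3,1), (3,7), (4,1)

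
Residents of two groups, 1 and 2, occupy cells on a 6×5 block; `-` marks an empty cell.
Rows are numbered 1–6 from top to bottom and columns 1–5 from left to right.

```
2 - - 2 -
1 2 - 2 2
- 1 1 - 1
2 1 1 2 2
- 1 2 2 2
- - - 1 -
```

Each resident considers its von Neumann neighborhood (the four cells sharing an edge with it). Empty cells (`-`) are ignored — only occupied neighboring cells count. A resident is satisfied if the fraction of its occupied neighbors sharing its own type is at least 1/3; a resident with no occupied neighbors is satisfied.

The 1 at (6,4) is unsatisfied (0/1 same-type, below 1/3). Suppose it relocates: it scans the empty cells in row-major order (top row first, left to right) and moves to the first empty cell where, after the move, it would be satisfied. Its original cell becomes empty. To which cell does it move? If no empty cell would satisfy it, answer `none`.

Vacating (6,4). Empty cells in order:
  (1,2): 0/2 same-type → still unsatisfied.
  (1,3): 0/1 same-type → still unsatisfied.
  (1,5): 0/2 same-type → still unsatisfied.
  (2,3): 1/3 same-type → satisfied — stop here.

(2,3)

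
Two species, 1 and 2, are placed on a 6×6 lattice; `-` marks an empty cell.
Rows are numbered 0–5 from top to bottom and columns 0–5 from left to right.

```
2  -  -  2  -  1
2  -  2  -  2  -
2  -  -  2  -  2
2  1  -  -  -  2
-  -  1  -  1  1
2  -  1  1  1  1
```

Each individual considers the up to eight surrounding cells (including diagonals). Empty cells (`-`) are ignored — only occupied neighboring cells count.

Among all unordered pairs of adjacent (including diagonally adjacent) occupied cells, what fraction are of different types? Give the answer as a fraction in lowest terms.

5/26

Scan each occupied cell's neighbors to the right and below (and the two forward diagonals) so each pair is counted once.
Row 0: 2(0,0)–2(1,0)= 2(0,3)–2(1,4)= 2(0,3)–2(1,2)= 1(0,5)–2(1,4)≠  → 1/4 unlike.
Row 1: 2(1,0)–2(2,0)= 2(1,2)–2(2,3)= 2(1,4)–2(2,5)= 2(1,4)–2(2,3)=  → 0/4 unlike.
Row 2: 2(2,0)–2(3,0)= 2(2,0)–1(3,1)≠ 2(2,5)–2(3,5)=  → 1/3 unlike.
Row 3: 2(3,0)–1(3,1)≠ 1(3,1)–1(4,2)= 2(3,5)–1(4,5)≠ 2(3,5)–1(4,4)≠  → 3/4 unlike.
Row 4: 1(4,2)–1(5,2)= 1(4,2)–1(5,3)= 1(4,4)–1(4,5)= 1(4,4)–1(5,4)= 1(4,4)–1(5,5)= 1(4,4)–1(5,3)= 1(4,5)–1(5,5)= 1(4,5)–1(5,4)=  → 0/8 unlike.
Row 5: 1(5,2)–1(5,3)= 1(5,3)–1(5,4)= 1(5,4)–1(5,5)=  → 0/3 unlike.
Total adjacent occupied pairs: 26; unlike-type pairs: 5.
5/26 is already in lowest terms.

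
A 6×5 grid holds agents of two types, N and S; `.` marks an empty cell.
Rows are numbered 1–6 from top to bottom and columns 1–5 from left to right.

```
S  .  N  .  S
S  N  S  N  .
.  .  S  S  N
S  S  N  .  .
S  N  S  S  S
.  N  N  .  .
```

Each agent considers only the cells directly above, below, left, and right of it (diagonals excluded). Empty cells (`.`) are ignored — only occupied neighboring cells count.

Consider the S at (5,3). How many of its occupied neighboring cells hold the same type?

Occupied neighbors of (5,3): (4,3)=N, (6,3)=N, (5,2)=N, (5,4)=S.
Same type (S): 1 of 4.

1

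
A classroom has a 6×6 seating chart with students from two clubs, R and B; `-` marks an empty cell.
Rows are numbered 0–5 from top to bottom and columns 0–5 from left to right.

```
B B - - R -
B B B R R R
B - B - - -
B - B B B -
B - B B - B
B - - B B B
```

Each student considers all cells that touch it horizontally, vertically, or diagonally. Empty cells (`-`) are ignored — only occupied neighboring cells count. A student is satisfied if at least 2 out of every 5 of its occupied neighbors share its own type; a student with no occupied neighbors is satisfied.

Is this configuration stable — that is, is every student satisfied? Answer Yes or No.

Yes

Row 0: (0,0)B 3/3 ok · (0,1)B 4/4 ok · (0,4)R 3/3 ok
Row 1: (1,0)B 4/4 ok · (1,1)B 6/6 ok · (1,2)B 3/4 ok · (1,3)R 2/4 ok · (1,4)R 3/3 ok · (1,5)R 2/2 ok
Row 2: (2,0)B 3/3 ok · (2,2)B 4/5 ok
Row 3: (3,0)B 2/2 ok · (3,2)B 4/4 ok · (3,3)B 5/5 ok · (3,4)B 3/3 ok
Row 4: (4,0)B 2/2 ok · (4,2)B 4/4 ok · (4,3)B 6/6 ok · (4,5)B 3/3 ok
Row 5: (5,0)B 1/1 ok · (5,3)B 3/3 ok · (5,4)B 4/4 ok · (5,5)B 2/2 ok
All meet the threshold, so the configuration is stable.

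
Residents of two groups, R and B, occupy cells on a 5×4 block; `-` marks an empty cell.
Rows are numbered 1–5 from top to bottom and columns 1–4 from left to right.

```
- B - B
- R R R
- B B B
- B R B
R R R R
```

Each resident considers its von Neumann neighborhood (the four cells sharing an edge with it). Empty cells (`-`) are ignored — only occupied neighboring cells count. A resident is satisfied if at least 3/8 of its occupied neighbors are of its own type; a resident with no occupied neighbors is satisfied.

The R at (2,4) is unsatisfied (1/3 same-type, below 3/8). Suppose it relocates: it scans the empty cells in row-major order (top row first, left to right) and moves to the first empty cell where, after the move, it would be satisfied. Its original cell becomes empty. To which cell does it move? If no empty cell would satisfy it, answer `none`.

Vacating (2,4). Empty cells in order:
  (1,1): 0/1 same-type → still unsatisfied.
  (1,3): 1/3 same-type → still unsatisfied.
  (2,1): 1/1 same-type → satisfied — stop here.

(2,1)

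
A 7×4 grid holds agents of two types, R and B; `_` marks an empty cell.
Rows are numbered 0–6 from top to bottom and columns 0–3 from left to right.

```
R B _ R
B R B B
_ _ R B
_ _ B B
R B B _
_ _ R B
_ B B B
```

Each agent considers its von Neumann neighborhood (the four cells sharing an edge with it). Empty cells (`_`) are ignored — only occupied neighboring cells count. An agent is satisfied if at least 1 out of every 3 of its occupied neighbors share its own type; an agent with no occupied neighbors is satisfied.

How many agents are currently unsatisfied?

8

(0,0)R 0/2 unhappy
(0,1)B 0/2 unhappy
(0,3)R 0/1 unhappy
(1,0)B 0/2 unhappy
(1,1)R 0/3 unhappy
(1,2)B 1/3 ok
(1,3)B 2/3 ok
(2,2)R 0/3 unhappy
(2,3)B 2/3 ok
(3,2)B 2/3 ok
(3,3)B 2/2 ok
(4,0)R 0/1 unhappy
(4,1)B 1/2 ok
(4,2)B 2/3 ok
(5,2)R 0/3 unhappy
(5,3)B 1/2 ok
(6,1)B 1/1 ok
(6,2)B 2/3 ok
(6,3)B 2/2 ok
Unsatisfied: (0,0), (0,1), (0,3), (1,0), (1,1), (2,2), (4,0), (5,2) — 8 in total.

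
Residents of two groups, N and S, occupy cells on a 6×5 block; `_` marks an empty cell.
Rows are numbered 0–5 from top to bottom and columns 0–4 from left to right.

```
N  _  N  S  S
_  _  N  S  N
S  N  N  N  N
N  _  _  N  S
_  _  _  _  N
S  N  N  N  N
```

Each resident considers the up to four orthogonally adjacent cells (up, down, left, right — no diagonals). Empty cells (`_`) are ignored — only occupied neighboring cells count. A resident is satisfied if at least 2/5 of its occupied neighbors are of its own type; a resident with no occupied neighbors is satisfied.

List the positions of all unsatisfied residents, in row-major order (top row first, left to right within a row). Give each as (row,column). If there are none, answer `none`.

(0,0)N 0/0 ok
(0,2)N 1/2 ok
(0,3)S 2/3 ok
(0,4)S 1/2 ok
(1,2)N 2/3 ok
(1,3)S 1/4 unhappy
(1,4)N 1/3 unhappy
(2,0)S 0/2 unhappy
(2,1)N 1/2 ok
(2,2)N 3/3 ok
(2,3)N 3/4 ok
(2,4)N 2/3 ok
(3,0)N 0/1 unhappy
(3,3)N 1/2 ok
(3,4)S 0/3 unhappy
(4,4)N 1/2 ok
(5,0)S 0/1 unhappy
(5,1)N 1/2 ok
(5,2)N 2/2 ok
(5,3)N 2/2 ok
(5,4)N 2/2 ok

(1,3), (1,4), (2,0), (3,0), (3,4), (5,0)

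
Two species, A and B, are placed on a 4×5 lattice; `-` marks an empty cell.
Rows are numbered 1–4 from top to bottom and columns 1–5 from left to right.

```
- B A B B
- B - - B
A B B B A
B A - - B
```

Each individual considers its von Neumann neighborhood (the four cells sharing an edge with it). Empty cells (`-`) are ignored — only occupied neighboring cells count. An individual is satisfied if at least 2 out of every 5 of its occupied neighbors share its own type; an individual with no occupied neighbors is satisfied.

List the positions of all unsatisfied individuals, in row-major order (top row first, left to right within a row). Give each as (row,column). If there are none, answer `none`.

Row 1: (1,2)B 1/2 ok · (1,3)A 0/2 unhappy · (1,4)B 1/2 ok · (1,5)B 2/2 ok
Row 2: (2,2)B 2/2 ok · (2,5)B 1/2 ok
Row 3: (3,1)A 0/2 unhappy · (3,2)B 2/4 ok · (3,3)B 2/2 ok · (3,4)B 1/2 ok · (3,5)A 0/3 unhappy
Row 4: (4,1)B 0/2 unhappy · (4,2)A 0/2 unhappy · (4,5)B 0/1 unhappy

(1,3), (3,1), (3,5), (4,1), (4,2), (4,5)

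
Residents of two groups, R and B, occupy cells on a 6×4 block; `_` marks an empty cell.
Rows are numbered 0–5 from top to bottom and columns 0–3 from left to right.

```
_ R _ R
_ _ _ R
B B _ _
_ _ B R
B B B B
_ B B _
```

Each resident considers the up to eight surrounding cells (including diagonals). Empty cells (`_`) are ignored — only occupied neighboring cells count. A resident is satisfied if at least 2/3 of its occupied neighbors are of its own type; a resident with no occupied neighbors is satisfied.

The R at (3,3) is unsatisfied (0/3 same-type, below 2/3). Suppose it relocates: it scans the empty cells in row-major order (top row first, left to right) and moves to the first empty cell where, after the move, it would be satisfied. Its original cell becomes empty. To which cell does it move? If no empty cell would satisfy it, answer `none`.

Vacating (3,3). Empty cells in order:
  (0,0): 1/1 same-type → satisfied — stop here.

(0,0)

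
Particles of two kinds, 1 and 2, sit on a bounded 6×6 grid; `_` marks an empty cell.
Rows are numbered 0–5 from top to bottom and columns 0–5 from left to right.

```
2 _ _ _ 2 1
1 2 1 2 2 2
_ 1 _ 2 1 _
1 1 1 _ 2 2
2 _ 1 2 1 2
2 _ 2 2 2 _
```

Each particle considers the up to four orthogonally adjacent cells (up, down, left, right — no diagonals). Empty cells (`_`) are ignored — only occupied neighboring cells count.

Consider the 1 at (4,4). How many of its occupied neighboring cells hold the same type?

Occupied neighbors of (4,4): (3,4)=2, (5,4)=2, (4,3)=2, (4,5)=2.
Same type (1): 0 of 4.

0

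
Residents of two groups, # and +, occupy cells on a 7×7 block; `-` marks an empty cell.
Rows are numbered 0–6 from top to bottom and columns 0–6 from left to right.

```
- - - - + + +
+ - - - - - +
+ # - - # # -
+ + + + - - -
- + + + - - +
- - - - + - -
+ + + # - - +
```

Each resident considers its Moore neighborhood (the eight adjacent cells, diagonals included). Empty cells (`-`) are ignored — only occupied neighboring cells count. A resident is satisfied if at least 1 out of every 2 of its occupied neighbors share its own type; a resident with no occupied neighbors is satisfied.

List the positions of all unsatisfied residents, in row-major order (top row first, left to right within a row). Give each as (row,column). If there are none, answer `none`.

(2,1), (6,3)

Row 0: (0,4)+ 1/1 satisfied · (0,5)+ 3/3 satisfied · (0,6)+ 2/2 satisfied
Row 1: (1,0)+ 1/2 satisfied · (1,6)+ 2/3 satisfied
Row 2: (2,0)+ 3/4 satisfied · (2,1)# 0/5 not · (2,4)# 1/2 satisfied · (2,5)# 1/2 satisfied
Row 3: (3,0)+ 3/4 satisfied · (3,1)+ 5/6 satisfied · (3,2)+ 5/6 satisfied · (3,3)+ 3/4 satisfied
Row 4: (4,1)+ 4/4 satisfied · (4,2)+ 5/5 satisfied · (4,3)+ 4/4 satisfied · (4,6)+ 0/0 satisfied
Row 5: (5,4)+ 1/2 satisfied
Row 6: (6,0)+ 1/1 satisfied · (6,1)+ 2/2 satisfied · (6,2)+ 1/2 satisfied · (6,3)# 0/2 not · (6,6)+ 0/0 satisfied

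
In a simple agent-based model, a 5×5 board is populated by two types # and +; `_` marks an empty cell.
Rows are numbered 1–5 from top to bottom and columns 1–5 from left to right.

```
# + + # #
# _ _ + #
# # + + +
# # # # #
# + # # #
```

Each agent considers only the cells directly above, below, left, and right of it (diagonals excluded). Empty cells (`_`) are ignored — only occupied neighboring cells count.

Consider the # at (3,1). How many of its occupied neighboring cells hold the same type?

Occupied neighbors of (3,1): (2,1)=#, (4,1)=#, (3,2)=#.
Same type (#): 3 of 3.

3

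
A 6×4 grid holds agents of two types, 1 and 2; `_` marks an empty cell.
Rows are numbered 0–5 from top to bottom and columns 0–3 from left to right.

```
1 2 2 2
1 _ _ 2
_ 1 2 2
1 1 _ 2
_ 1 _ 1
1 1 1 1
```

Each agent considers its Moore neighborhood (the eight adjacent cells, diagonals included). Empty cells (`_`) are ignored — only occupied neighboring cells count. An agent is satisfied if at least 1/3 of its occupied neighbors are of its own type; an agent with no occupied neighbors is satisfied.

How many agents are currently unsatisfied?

0

(0,0)1 1/2 satisfied
(0,1)2 1/3 satisfied
(0,2)2 3/3 satisfied
(0,3)2 2/2 satisfied
(1,0)1 2/3 satisfied
(1,3)2 4/4 satisfied
(2,1)1 3/4 satisfied
(2,2)2 3/5 satisfied
(2,3)2 3/3 satisfied
(3,0)1 3/3 satisfied
(3,1)1 3/4 satisfied
(3,3)2 2/3 satisfied
(4,1)1 5/5 satisfied
(4,3)1 2/3 satisfied
(5,0)1 2/2 satisfied
(5,1)1 3/3 satisfied
(5,2)1 4/4 satisfied
(5,3)1 2/2 satisfied
Every one meets the threshold.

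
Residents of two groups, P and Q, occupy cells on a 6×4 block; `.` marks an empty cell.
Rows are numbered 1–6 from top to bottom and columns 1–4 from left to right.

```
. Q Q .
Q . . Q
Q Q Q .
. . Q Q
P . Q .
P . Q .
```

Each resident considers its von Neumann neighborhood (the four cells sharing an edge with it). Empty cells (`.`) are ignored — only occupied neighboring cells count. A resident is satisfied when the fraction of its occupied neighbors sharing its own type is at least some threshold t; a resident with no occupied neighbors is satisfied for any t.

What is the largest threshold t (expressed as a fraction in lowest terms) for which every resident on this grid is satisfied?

(1,2)Q 1/1
(1,3)Q 1/1
(2,1)Q 1/1
(2,4)Q — no occupied neighbors
(3,1)Q 2/2
(3,2)Q 2/2
(3,3)Q 2/2
(4,3)Q 3/3
(4,4)Q 1/1
(5,1)P 1/1
(5,3)Q 2/2
(6,1)P 1/1
(6,3)Q 1/1
The smallest same-type fraction is 1/1 at (1,2), which reduces to 1/1. Any threshold above that leaves this resident unsatisfied.

1/1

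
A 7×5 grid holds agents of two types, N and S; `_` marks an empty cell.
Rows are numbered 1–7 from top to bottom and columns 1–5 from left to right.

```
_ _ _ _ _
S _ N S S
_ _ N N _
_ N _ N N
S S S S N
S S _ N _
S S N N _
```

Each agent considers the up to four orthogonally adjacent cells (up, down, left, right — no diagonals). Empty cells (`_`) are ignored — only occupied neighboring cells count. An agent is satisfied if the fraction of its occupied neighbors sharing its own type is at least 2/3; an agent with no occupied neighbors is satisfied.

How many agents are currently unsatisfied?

Row 2: (2,1)S 0/0 ✓ · (2,3)N 1/2 ✗ · (2,4)S 1/3 ✗ · (2,5)S 1/1 ✓
Row 3: (3,3)N 2/2 ✓ · (3,4)N 2/3 ✓
Row 4: (4,2)N 0/1 ✗ · (4,4)N 2/3 ✓ · (4,5)N 2/2 ✓
Row 5: (5,1)S 2/2 ✓ · (5,2)S 3/4 ✓ · (5,3)S 2/2 ✓ · (5,4)S 1/4 ✗ · (5,5)N 1/2 ✗
Row 6: (6,1)S 3/3 ✓ · (6,2)S 3/3 ✓ · (6,4)N 1/2 ✗
Row 7: (7,1)S 2/2 ✓ · (7,2)S 2/3 ✓ · (7,3)N 1/2 ✗ · (7,4)N 2/2 ✓
Unsatisfied: (2,3), (2,4), (4,2), (5,4), (5,5), (6,4), (7,3) — 7 in total.

7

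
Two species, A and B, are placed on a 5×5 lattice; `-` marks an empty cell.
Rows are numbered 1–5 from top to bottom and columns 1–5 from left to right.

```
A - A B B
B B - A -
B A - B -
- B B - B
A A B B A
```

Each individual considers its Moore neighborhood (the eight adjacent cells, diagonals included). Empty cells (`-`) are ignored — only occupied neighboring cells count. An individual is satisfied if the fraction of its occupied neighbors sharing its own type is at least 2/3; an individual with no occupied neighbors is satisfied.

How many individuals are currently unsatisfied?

12

(1,1)A 0/2 ✗
(1,3)A 1/3 ✗
(1,4)B 1/3 ✗
(1,5)B 1/2 ✗
(2,1)B 2/4 ✗
(2,2)B 2/5 ✗
(2,4)A 1/4 ✗
(3,1)B 3/4 ✓
(3,2)A 0/5 ✗
(3,4)B 2/3 ✓
(4,2)B 3/6 ✗
(4,3)B 4/6 ✓
(4,5)B 2/3 ✓
(5,1)A 1/2 ✗
(5,2)A 1/4 ✗
(5,3)B 3/4 ✓
(5,4)B 3/4 ✓
(5,5)A 0/2 ✗
Unsatisfied: (1,1), (1,3), (1,4), (1,5), (2,1), (2,2), (2,4), (3,2), (4,2), (5,1), (5,2), (5,5) — 12 in total.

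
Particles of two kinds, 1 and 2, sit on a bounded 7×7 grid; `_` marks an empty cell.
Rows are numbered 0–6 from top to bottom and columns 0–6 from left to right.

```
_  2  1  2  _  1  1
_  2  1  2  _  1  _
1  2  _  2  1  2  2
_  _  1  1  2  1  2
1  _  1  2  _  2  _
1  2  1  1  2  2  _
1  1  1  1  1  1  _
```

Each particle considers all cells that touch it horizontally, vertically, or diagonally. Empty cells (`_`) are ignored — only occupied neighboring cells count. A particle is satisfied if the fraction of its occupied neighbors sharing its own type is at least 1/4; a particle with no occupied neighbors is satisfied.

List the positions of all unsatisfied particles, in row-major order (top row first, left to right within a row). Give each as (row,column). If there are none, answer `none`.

(0,2), (1,2), (2,0), (3,5), (5,1)

Row 0: (0,1)2 1/3 ✓ · (0,2)1 1/5 ✗ · (0,3)2 1/3 ✓ · (0,5)1 2/2 ✓ · (0,6)1 2/2 ✓
Row 1: (1,1)2 2/5 ✓ · (1,2)1 1/7 ✗ · (1,3)2 2/5 ✓ · (1,5)1 3/5 ✓
Row 2: (2,0)1 0/2 ✗ · (2,1)2 1/4 ✓ · (2,3)2 2/6 ✓ · (2,4)1 3/7 ✓ · (2,5)2 3/6 ✓ · (2,6)2 2/4 ✓
Row 3: (3,2)1 2/5 ✓ · (3,3)1 3/6 ✓ · (3,4)2 4/7 ✓ · (3,5)1 1/6 ✗ · (3,6)2 3/4 ✓
Row 4: (4,0)1 1/2 ✓ · (4,2)1 4/6 ✓ · (4,3)2 2/7 ✓ · (4,5)2 4/5 ✓
Row 5: (5,0)1 3/4 ✓ · (5,1)2 0/7 ✗ · (5,2)1 5/7 ✓ · (5,3)1 5/7 ✓ · (5,4)2 3/7 ✓ · (5,5)2 2/4 ✓
Row 6: (6,0)1 2/3 ✓ · (6,1)1 4/5 ✓ · (6,2)1 4/5 ✓ · (6,3)1 4/5 ✓ · (6,4)1 3/5 ✓ · (6,5)1 1/3 ✓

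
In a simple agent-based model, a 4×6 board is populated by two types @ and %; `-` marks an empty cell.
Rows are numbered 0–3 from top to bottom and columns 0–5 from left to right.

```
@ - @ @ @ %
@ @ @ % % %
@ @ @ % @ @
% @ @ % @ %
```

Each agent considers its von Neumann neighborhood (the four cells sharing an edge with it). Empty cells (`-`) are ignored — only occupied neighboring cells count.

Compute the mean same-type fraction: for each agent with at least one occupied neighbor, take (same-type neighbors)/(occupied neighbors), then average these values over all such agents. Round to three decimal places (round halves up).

Row 0: (0,0)@ 1/1 · (0,2)@ 2/2 · (0,3)@ 2/3 · (0,4)@ 1/3 · (0,5)% 1/2
Row 1: (1,0)@ 3/3 · (1,1)@ 3/3 · (1,2)@ 3/4 · (1,3)% 2/4 · (1,4)% 2/4 · (1,5)% 2/3
Row 2: (2,0)@ 2/3 · (2,1)@ 4/4 · (2,2)@ 3/4 · (2,3)% 2/4 · (2,4)@ 2/4 · (2,5)@ 1/3
Row 3: (3,0)% 0/2 · (3,1)@ 2/3 · (3,2)@ 2/3 · (3,3)% 1/3 · (3,4)@ 1/3 · (3,5)% 0/2
Sum over 23 agents: 1/1 + 2/2 + 2/3 + 1/3 + 1/2 + 3/3 + 3/3 + 3/4 + 2/4 + 2/4 + 2/3 + 2/3 + 4/4 + 3/4 + 2/4 + 2/4 + 1/3 + 0/2 + 2/3 + 2/3 + 1/3 + 1/3 + 0/2 = 41/3; mean = 41/3 ÷ 23 = 41/69 = 0.594202… → 0.594.

0.594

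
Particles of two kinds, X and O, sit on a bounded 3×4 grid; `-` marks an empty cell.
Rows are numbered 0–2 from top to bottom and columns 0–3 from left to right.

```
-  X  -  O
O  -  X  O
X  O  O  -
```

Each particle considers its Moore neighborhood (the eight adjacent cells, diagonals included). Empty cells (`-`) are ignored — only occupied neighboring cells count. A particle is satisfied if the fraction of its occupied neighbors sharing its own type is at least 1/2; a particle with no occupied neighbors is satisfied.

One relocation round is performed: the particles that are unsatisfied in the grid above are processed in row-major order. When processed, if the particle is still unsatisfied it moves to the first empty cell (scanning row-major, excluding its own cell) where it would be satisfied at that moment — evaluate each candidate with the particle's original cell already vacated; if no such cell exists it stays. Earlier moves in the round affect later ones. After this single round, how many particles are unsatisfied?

Initially unsatisfied (in order): (1,0), (1,2), (2,0).
  (1,0) → (0,2).
  (1,2) → (0,0).
  (2,0) → (1,0).
Resulting grid:
X X O O
X - - O
- O O -
All satisfied now.

0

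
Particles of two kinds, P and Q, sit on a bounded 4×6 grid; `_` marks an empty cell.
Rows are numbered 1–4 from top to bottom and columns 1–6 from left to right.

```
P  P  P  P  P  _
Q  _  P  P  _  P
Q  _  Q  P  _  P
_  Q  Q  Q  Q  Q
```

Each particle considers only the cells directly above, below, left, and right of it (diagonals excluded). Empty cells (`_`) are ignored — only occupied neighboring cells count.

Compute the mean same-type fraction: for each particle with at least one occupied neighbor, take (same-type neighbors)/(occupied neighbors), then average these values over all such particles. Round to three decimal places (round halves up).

0.778

Row 1: (1,1)P 1/2 · (1,2)P 2/2 · (1,3)P 3/3 · (1,4)P 3/3 · (1,5)P 1/1
Row 2: (2,1)Q 1/2 · (2,3)P 2/3 · (2,4)P 3/3 · (2,6)P 1/1
Row 3: (3,1)Q 1/1 · (3,3)Q 1/3 · (3,4)P 1/3 · (3,6)P 1/2
Row 4: (4,2)Q 1/1 · (4,3)Q 3/3 · (4,4)Q 2/3 · (4,5)Q 2/2 · (4,6)Q 1/2
Sum over 18 particles: 1/2 + 2/2 + 3/3 + 3/3 + 1/1 + 1/2 + 2/3 + 3/3 + 1/1 + 1/1 + 1/3 + 1/3 + 1/2 + 1/1 + 3/3 + 2/3 + 2/2 + 1/2 = 14; mean = 14 ÷ 18 = 7/9 = 0.777777… → 0.778.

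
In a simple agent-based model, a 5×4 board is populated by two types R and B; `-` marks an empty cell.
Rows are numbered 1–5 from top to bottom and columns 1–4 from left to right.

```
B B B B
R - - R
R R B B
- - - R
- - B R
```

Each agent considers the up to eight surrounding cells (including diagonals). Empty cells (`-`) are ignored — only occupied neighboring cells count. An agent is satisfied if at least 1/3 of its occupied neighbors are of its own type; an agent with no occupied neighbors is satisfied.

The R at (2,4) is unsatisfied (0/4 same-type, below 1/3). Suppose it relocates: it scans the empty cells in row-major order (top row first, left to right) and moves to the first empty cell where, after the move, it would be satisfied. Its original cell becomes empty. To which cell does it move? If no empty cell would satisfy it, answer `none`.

(2,2)

Vacating (2,4). Empty cells in order:
  (2,2): 3/7 same-type → satisfied — stop here.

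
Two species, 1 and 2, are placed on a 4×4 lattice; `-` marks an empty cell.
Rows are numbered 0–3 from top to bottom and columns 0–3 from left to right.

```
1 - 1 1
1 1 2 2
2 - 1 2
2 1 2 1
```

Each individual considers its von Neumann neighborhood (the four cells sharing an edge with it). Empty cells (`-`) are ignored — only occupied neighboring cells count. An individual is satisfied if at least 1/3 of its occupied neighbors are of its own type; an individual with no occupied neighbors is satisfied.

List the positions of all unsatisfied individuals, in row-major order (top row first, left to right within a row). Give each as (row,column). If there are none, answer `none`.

Row 0: (0,0)1 1/1 ✓ · (0,2)1 1/2 ✓ · (0,3)1 1/2 ✓
Row 1: (1,0)1 2/3 ✓ · (1,1)1 1/2 ✓ · (1,2)2 1/4 ✗ · (1,3)2 2/3 ✓
Row 2: (2,0)2 1/2 ✓ · (2,2)1 0/3 ✗ · (2,3)2 1/3 ✓
Row 3: (3,0)2 1/2 ✓ · (3,1)1 0/2 ✗ · (3,2)2 0/3 ✗ · (3,3)1 0/2 ✗

(1,2), (2,2), (3,1), (3,2), (3,3)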